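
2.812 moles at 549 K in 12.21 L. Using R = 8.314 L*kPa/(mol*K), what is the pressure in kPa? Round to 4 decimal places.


PV = nRT, solve for P = nRT / V.
nRT = 2.812 * 8.314 * 549 = 12835.0534
P = 12835.0534 / 12.21
P = 1051.19192465 kPa, rounded to 4 dp:

1051.1919 kPa


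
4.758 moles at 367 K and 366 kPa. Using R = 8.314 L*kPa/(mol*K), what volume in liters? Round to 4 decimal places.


PV = nRT, solve for V = nRT / P.
nRT = 4.758 * 8.314 * 367 = 14517.7904
V = 14517.7904 / 366
V = 39.66609399 L, rounded to 4 dp:

39.6661 L


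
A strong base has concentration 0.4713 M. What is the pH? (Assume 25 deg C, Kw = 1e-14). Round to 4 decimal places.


A strong base dissociates completely, so [OH-] equals the given concentration.
pOH = -log10([OH-]) = -log10(0.4713) = 0.326703
pH = 14 - pOH = 14 - 0.326703
pH = 13.673297, rounded to 4 dp:

13.6733


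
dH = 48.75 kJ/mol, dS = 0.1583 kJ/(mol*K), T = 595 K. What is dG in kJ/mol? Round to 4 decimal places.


Gibbs: dG = dH - T*dS (consistent units, dS already in kJ/(mol*K)).
T*dS = 595 * 0.1583 = 94.1885
dG = 48.75 - (94.1885)
dG = -45.4385 kJ/mol, rounded to 4 dp:

-45.4385 kJ/mol


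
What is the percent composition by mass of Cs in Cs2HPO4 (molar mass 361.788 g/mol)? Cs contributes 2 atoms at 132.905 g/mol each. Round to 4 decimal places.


pct = 100 * (n_elem * M_elem) / M_total
mass_contribution = 2 * 132.905 = 265.81 g/mol
pct = 100 * 265.81 / 361.788
pct = 73.47120413 %, rounded to 4 dp:

73.4712 %


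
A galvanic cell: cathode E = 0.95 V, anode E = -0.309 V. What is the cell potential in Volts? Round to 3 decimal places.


Standard cell potential: E_cell = E_cathode - E_anode.
E_cell = 0.95 - (-0.309)
E_cell = 1.259 V, rounded to 3 dp:

1.259 V


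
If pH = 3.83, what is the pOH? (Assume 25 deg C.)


At 25 deg C, pH + pOH = 14.
pOH = 14 - pH = 14 - 3.83
pOH = 10.17:

10.17


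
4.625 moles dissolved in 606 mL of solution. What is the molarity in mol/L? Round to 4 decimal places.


Convert volume to liters: V_L = V_mL / 1000.
V_L = 606 / 1000 = 0.606 L
M = n / V_L = 4.625 / 0.606
M = 7.6320132 mol/L, rounded to 4 dp:

7.6320 mol/L


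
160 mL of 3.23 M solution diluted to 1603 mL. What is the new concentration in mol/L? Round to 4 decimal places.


Dilution: M1*V1 = M2*V2, solve for M2.
M2 = M1*V1 / V2
M2 = 3.23 * 160 / 1603
M2 = 516.8 / 1603
M2 = 0.32239551 mol/L, rounded to 4 dp:

0.3224 mol/L


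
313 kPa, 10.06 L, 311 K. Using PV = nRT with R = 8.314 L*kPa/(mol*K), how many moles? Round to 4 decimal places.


PV = nRT, solve for n = PV / (RT).
PV = 313 * 10.06 = 3148.78
RT = 8.314 * 311 = 2585.654
n = 3148.78 / 2585.654
n = 1.21778861 mol, rounded to 4 dp:

1.2178 mol


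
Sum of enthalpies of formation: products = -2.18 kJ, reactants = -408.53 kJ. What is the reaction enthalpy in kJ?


dH_rxn = sum(dH_f products) - sum(dH_f reactants)
dH_rxn = -2.18 - (-408.53)
dH_rxn = 406.35 kJ:

406.35 kJ


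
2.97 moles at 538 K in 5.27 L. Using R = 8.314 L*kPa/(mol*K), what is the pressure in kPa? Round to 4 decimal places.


PV = nRT, solve for P = nRT / V.
nRT = 2.97 * 8.314 * 538 = 13284.608
P = 13284.608 / 5.27
P = 2520.79848197 kPa, rounded to 4 dp:

2520.7985 kPa


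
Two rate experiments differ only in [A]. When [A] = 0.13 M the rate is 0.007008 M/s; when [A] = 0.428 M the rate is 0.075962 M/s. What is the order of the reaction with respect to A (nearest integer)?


Rate is proportional to [A]^n, so rate2/rate1 = ([A]2/[A]1)^n. Take logs to solve for n.
rate2/rate1 = 0.075962 / 0.007008 = 10.8393
[A]2/[A]1 = 0.428 / 0.13 = 3.2923
n = ln(10.8393) / ln(3.2923) = 2.0
Nearest integer order:

2


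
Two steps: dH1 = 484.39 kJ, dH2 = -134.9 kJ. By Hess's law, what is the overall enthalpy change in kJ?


Hess's law: enthalpy is a state function, so add the step enthalpies.
dH_total = dH1 + dH2 = 484.39 + (-134.9)
dH_total = 349.49 kJ:

349.49 kJ


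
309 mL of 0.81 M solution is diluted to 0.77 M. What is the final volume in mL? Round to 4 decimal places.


Dilution: M1*V1 = M2*V2, solve for V2.
V2 = M1*V1 / M2
V2 = 0.81 * 309 / 0.77
V2 = 250.29 / 0.77
V2 = 325.05194805 mL, rounded to 4 dp:

325.0519 mL


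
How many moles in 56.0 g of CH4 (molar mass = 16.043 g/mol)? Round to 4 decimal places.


n = mass / M
n = 56.0 / 16.043
n = 3.49061896 mol, rounded to 4 dp:

3.4906 mol


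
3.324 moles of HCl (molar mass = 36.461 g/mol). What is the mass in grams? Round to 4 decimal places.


mass = n * M
mass = 3.324 * 36.461
mass = 121.196364 g, rounded to 4 dp:

121.1964 g


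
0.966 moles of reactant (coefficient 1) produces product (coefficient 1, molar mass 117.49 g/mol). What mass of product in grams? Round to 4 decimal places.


Use the coefficient ratio to convert reactant moles to product moles, then multiply by the product's molar mass.
moles_P = moles_R * (coeff_P / coeff_R) = 0.966 * (1/1) = 0.966
mass_P = moles_P * M_P = 0.966 * 117.49
mass_P = 113.49534 g, rounded to 4 dp:

113.4953 g


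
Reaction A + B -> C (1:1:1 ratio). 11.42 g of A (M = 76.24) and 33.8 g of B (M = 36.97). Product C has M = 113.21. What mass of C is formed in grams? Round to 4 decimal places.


Find moles of each reactant; the smaller value is the limiting reagent in a 1:1:1 reaction, so moles_C equals moles of the limiter.
n_A = mass_A / M_A = 11.42 / 76.24 = 0.14979 mol
n_B = mass_B / M_B = 33.8 / 36.97 = 0.914255 mol
Limiting reagent: A (smaller), n_limiting = 0.14979 mol
mass_C = n_limiting * M_C = 0.14979 * 113.21
mass_C = 16.9577259 g, rounded to 4 dp:

16.9577 g


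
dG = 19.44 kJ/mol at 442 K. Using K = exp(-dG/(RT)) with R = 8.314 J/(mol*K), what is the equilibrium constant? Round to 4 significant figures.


dG is in kJ/mol; multiply by 1000 to match R in J/(mol*K).
RT = 8.314 * 442 = 3674.788 J/mol
exponent = -dG*1000 / (RT) = -(19.44*1000) / 3674.788 = -5.29010109
K = exp(-5.29010109)
K = 0.0050412506, rounded to 4 significant figures:

0.005041


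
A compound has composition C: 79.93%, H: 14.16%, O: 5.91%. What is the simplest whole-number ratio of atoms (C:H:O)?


Assume 100 g of compound, divide each mass% by atomic mass to get moles, then normalize by the smallest to get a raw atom ratio.
Moles per 100 g: C: 79.93/12.011 = 6.6547, H: 14.16/1.008 = 14.0476, O: 5.91/15.999 = 0.3694
Raw ratio (divide by min = 0.3694): C: 18.015, H: 38.028, O: 1.0
Multiply by 1 to clear fractions: C: 18.015 ~= 18, H: 38.028 ~= 38, O: 1.0 ~= 1
Reduce by GCD to get the simplest whole-number ratio:

18:38:1


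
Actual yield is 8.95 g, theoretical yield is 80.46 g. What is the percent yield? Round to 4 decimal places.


% yield = 100 * actual / theoretical
% yield = 100 * 8.95 / 80.46
% yield = 11.12353965 %, rounded to 4 dp:

11.1235 %


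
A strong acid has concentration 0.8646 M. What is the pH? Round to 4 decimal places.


A strong acid dissociates completely, so [H+] equals the given concentration.
pH = -log10([H+]) = -log10(0.8646)
pH = 0.06318477, rounded to 4 dp:

0.0632


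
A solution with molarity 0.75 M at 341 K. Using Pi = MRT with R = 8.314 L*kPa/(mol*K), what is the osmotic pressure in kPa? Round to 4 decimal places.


Osmotic pressure (van't Hoff): Pi = M*R*T.
RT = 8.314 * 341 = 2835.074
Pi = 0.75 * 2835.074
Pi = 2126.3055 kPa, rounded to 4 dp:

2126.3055 kPa


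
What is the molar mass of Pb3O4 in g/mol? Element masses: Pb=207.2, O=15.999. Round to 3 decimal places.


M = sum(count * atomic_mass) over atoms.
M = 3*207.2 + 4*15.999
M = 621.6 + 63.996
M = 685.596 g/mol, rounded to 3 dp:

685.596 g/mol


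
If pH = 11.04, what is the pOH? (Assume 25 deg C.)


At 25 deg C, pH + pOH = 14.
pOH = 14 - pH = 14 - 11.04
pOH = 2.96:

2.96


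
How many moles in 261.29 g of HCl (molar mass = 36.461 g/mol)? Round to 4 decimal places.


n = mass / M
n = 261.29 / 36.461
n = 7.16628727 mol, rounded to 4 dp:

7.1663 mol


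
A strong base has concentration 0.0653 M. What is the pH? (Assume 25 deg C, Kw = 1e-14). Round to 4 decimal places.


A strong base dissociates completely, so [OH-] equals the given concentration.
pOH = -log10([OH-]) = -log10(0.0653) = 1.185087
pH = 14 - pOH = 14 - 1.185087
pH = 12.814913, rounded to 4 dp:

12.8149


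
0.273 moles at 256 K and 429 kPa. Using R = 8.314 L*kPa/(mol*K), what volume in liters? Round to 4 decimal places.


PV = nRT, solve for V = nRT / P.
nRT = 0.273 * 8.314 * 256 = 581.0488
V = 581.0488 / 429
V = 1.35442611 L, rounded to 4 dp:

1.3544 L


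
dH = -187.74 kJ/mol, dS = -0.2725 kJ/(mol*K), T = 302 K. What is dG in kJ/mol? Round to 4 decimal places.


Gibbs: dG = dH - T*dS (consistent units, dS already in kJ/(mol*K)).
T*dS = 302 * -0.2725 = -82.295
dG = -187.74 - (-82.295)
dG = -105.445 kJ/mol, rounded to 4 dp:

-105.4450 kJ/mol


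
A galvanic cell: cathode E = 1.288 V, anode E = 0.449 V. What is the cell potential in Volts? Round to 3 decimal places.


Standard cell potential: E_cell = E_cathode - E_anode.
E_cell = 1.288 - (0.449)
E_cell = 0.839 V, rounded to 3 dp:

0.839 V


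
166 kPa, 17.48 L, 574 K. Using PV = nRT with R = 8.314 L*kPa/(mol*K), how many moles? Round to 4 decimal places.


PV = nRT, solve for n = PV / (RT).
PV = 166 * 17.48 = 2901.68
RT = 8.314 * 574 = 4772.236
n = 2901.68 / 4772.236
n = 0.60803363 mol, rounded to 4 dp:

0.6080 mol


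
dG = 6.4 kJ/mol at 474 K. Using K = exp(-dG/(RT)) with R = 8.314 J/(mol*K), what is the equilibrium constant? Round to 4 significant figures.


dG is in kJ/mol; multiply by 1000 to match R in J/(mol*K).
RT = 8.314 * 474 = 3940.836 J/mol
exponent = -dG*1000 / (RT) = -(6.4*1000) / 3940.836 = -1.62402089
K = exp(-1.62402089)
K = 0.19710457, rounded to 4 significant figures:

0.1971


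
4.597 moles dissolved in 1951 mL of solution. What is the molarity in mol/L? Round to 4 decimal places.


Convert volume to liters: V_L = V_mL / 1000.
V_L = 1951 / 1000 = 1.951 L
M = n / V_L = 4.597 / 1.951
M = 2.35622758 mol/L, rounded to 4 dp:

2.3562 mol/L


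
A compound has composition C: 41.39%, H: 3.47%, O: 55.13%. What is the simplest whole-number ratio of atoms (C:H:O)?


Assume 100 g of compound, divide each mass% by atomic mass to get moles, then normalize by the smallest to get a raw atom ratio.
Moles per 100 g: C: 41.39/12.011 = 3.446, H: 3.47/1.008 = 3.4425, O: 55.13/15.999 = 3.4458
Raw ratio (divide by min = 3.4425): C: 1.001, H: 1.0, O: 1.001
Multiply by 1 to clear fractions: C: 1.001 ~= 1, H: 1.0 ~= 1, O: 1.001 ~= 1
Reduce by GCD to get the simplest whole-number ratio:

1:1:1


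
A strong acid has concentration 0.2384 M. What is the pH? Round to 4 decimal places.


A strong acid dissociates completely, so [H+] equals the given concentration.
pH = -log10([H+]) = -log10(0.2384)
pH = 0.62269375, rounded to 4 dp:

0.6227


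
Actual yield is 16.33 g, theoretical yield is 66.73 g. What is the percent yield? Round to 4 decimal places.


% yield = 100 * actual / theoretical
% yield = 100 * 16.33 / 66.73
% yield = 24.47175184 %, rounded to 4 dp:

24.4718 %


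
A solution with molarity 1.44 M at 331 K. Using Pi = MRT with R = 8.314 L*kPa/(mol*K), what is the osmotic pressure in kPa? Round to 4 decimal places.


Osmotic pressure (van't Hoff): Pi = M*R*T.
RT = 8.314 * 331 = 2751.934
Pi = 1.44 * 2751.934
Pi = 3962.78496 kPa, rounded to 4 dp:

3962.7850 kPa


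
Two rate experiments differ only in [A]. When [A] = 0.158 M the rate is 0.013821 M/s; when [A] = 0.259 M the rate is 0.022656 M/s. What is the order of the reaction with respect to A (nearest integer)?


Rate is proportional to [A]^n, so rate2/rate1 = ([A]2/[A]1)^n. Take logs to solve for n.
rate2/rate1 = 0.022656 / 0.013821 = 1.6392
[A]2/[A]1 = 0.259 / 0.158 = 1.6392
n = ln(1.6392) / ln(1.6392) = 1.0
Nearest integer order:

1


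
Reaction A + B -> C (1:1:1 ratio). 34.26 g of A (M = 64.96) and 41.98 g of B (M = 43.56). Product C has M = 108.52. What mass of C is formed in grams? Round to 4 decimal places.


Find moles of each reactant; the smaller value is the limiting reagent in a 1:1:1 reaction, so moles_C equals moles of the limiter.
n_A = mass_A / M_A = 34.26 / 64.96 = 0.527401 mol
n_B = mass_B / M_B = 41.98 / 43.56 = 0.963728 mol
Limiting reagent: A (smaller), n_limiting = 0.527401 mol
mass_C = n_limiting * M_C = 0.527401 * 108.52
mass_C = 57.23355652 g, rounded to 4 dp:

57.2336 g


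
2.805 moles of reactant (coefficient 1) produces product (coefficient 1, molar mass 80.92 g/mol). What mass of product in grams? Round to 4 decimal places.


Use the coefficient ratio to convert reactant moles to product moles, then multiply by the product's molar mass.
moles_P = moles_R * (coeff_P / coeff_R) = 2.805 * (1/1) = 2.805
mass_P = moles_P * M_P = 2.805 * 80.92
mass_P = 226.9806 g, rounded to 4 dp:

226.9806 g


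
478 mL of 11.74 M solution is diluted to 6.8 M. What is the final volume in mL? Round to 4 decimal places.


Dilution: M1*V1 = M2*V2, solve for V2.
V2 = M1*V1 / M2
V2 = 11.74 * 478 / 6.8
V2 = 5611.72 / 6.8
V2 = 825.25294118 mL, rounded to 4 dp:

825.2529 mL


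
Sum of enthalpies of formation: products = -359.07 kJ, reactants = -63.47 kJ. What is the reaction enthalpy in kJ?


dH_rxn = sum(dH_f products) - sum(dH_f reactants)
dH_rxn = -359.07 - (-63.47)
dH_rxn = -295.6 kJ:

-295.60 kJ


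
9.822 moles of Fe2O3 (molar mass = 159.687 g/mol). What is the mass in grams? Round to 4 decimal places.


mass = n * M
mass = 9.822 * 159.687
mass = 1568.445714 g, rounded to 4 dp:

1568.4457 g


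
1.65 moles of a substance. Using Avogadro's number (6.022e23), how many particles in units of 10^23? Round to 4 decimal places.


N = n * NA, then divide by 1e23 for the requested units.
N / 1e23 = n * 6.022
N / 1e23 = 1.65 * 6.022
N / 1e23 = 9.9363, rounded to 4 dp:

9.9363


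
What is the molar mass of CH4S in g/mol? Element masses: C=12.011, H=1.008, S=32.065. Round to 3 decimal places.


M = sum(count * atomic_mass) over atoms.
M = 1*12.011 + 4*1.008 + 1*32.065
M = 12.011 + 4.032 + 32.065
M = 48.108 g/mol, rounded to 3 dp:

48.108 g/mol


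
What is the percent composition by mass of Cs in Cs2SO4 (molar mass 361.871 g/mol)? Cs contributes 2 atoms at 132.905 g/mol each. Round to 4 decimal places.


pct = 100 * (n_elem * M_elem) / M_total
mass_contribution = 2 * 132.905 = 265.81 g/mol
pct = 100 * 265.81 / 361.871
pct = 73.45435252 %, rounded to 4 dp:

73.4544 %


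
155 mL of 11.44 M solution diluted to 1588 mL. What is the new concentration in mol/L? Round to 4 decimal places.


Dilution: M1*V1 = M2*V2, solve for M2.
M2 = M1*V1 / V2
M2 = 11.44 * 155 / 1588
M2 = 1773.2 / 1588
M2 = 1.11662469 mol/L, rounded to 4 dp:

1.1166 mol/L


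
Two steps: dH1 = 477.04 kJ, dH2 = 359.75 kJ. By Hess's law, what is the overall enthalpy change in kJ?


Hess's law: enthalpy is a state function, so add the step enthalpies.
dH_total = dH1 + dH2 = 477.04 + (359.75)
dH_total = 836.79 kJ:

836.79 kJ


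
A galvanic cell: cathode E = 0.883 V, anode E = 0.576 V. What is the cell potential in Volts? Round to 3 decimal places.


Standard cell potential: E_cell = E_cathode - E_anode.
E_cell = 0.883 - (0.576)
E_cell = 0.307 V, rounded to 3 dp:

0.307 V


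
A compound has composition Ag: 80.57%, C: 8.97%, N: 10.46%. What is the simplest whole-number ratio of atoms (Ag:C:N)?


Assume 100 g of compound, divide each mass% by atomic mass to get moles, then normalize by the smallest to get a raw atom ratio.
Moles per 100 g: Ag: 80.57/107.868 = 0.7469, C: 8.97/12.011 = 0.7468, N: 10.46/14.007 = 0.7468
Raw ratio (divide by min = 0.7468): Ag: 1.0, C: 1.0, N: 1.0
Multiply by 1 to clear fractions: Ag: 1.0 ~= 1, C: 1.0 ~= 1, N: 1.0 ~= 1
Reduce by GCD to get the simplest whole-number ratio:

1:1:1


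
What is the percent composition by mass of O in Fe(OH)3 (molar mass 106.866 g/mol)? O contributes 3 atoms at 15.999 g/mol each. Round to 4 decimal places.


pct = 100 * (n_elem * M_elem) / M_total
mass_contribution = 3 * 15.999 = 47.997 g/mol
pct = 100 * 47.997 / 106.866
pct = 44.91325585 %, rounded to 4 dp:

44.9133 %


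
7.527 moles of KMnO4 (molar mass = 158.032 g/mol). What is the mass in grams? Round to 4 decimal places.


mass = n * M
mass = 7.527 * 158.032
mass = 1189.506864 g, rounded to 4 dp:

1189.5069 g


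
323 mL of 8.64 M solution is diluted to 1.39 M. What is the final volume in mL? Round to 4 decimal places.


Dilution: M1*V1 = M2*V2, solve for V2.
V2 = M1*V1 / M2
V2 = 8.64 * 323 / 1.39
V2 = 2790.72 / 1.39
V2 = 2007.71223022 mL, rounded to 4 dp:

2007.7122 mL


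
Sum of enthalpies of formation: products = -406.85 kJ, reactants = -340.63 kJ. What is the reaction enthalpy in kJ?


dH_rxn = sum(dH_f products) - sum(dH_f reactants)
dH_rxn = -406.85 - (-340.63)
dH_rxn = -66.22 kJ:

-66.22 kJ


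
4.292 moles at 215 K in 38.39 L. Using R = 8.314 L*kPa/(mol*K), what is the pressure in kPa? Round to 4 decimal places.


PV = nRT, solve for P = nRT / V.
nRT = 4.292 * 8.314 * 215 = 7671.9929
P = 7671.9929 / 38.39
P = 199.84352436 kPa, rounded to 4 dp:

199.8435 kPa


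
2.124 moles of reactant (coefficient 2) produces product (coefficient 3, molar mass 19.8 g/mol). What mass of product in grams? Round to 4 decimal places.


Use the coefficient ratio to convert reactant moles to product moles, then multiply by the product's molar mass.
moles_P = moles_R * (coeff_P / coeff_R) = 2.124 * (3/2) = 3.186
mass_P = moles_P * M_P = 3.186 * 19.8
mass_P = 63.0828 g, rounded to 4 dp:

63.0828 g


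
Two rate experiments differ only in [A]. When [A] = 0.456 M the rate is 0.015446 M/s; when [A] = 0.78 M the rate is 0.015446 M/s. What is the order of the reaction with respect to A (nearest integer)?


Rate is proportional to [A]^n, so rate2/rate1 = ([A]2/[A]1)^n. Take logs to solve for n.
rate2/rate1 = 0.015446 / 0.015446 = 1.0
[A]2/[A]1 = 0.78 / 0.456 = 1.7105
n = ln(1.0) / ln(1.7105) = 0.0
Nearest integer order:

0


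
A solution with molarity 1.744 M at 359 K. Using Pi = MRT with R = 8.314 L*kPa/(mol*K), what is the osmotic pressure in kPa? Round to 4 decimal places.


Osmotic pressure (van't Hoff): Pi = M*R*T.
RT = 8.314 * 359 = 2984.726
Pi = 1.744 * 2984.726
Pi = 5205.362144 kPa, rounded to 4 dp:

5205.3621 kPa


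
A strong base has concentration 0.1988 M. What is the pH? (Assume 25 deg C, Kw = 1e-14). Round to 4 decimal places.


A strong base dissociates completely, so [OH-] equals the given concentration.
pOH = -log10([OH-]) = -log10(0.1988) = 0.701584
pH = 14 - pOH = 14 - 0.701584
pH = 13.298416, rounded to 4 dp:

13.2984


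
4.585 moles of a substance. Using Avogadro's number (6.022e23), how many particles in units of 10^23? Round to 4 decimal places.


N = n * NA, then divide by 1e23 for the requested units.
N / 1e23 = n * 6.022
N / 1e23 = 4.585 * 6.022
N / 1e23 = 27.61087, rounded to 4 dp:

27.6109


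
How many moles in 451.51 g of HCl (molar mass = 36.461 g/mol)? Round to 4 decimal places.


n = mass / M
n = 451.51 / 36.461
n = 12.38336853 mol, rounded to 4 dp:

12.3834 mol


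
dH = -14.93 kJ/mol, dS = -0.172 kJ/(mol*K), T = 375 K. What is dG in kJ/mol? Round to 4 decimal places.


Gibbs: dG = dH - T*dS (consistent units, dS already in kJ/(mol*K)).
T*dS = 375 * -0.172 = -64.5
dG = -14.93 - (-64.5)
dG = 49.57 kJ/mol, rounded to 4 dp:

49.5700 kJ/mol


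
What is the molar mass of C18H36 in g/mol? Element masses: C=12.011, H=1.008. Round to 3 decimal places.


M = sum(count * atomic_mass) over atoms.
M = 18*12.011 + 36*1.008
M = 216.198 + 36.288
M = 252.486 g/mol, rounded to 3 dp:

252.486 g/mol


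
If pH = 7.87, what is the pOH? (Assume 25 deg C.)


At 25 deg C, pH + pOH = 14.
pOH = 14 - pH = 14 - 7.87
pOH = 6.13:

6.13


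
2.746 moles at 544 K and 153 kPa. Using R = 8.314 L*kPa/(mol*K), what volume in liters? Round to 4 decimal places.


PV = nRT, solve for V = nRT / P.
nRT = 2.746 * 8.314 * 544 = 12419.6527
V = 12419.6527 / 153
V = 81.17420065 L, rounded to 4 dp:

81.1742 L


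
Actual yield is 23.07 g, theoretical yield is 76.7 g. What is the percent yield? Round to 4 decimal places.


% yield = 100 * actual / theoretical
% yield = 100 * 23.07 / 76.7
% yield = 30.07822686 %, rounded to 4 dp:

30.0782 %


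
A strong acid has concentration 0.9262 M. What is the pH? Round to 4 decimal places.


A strong acid dissociates completely, so [H+] equals the given concentration.
pH = -log10([H+]) = -log10(0.9262)
pH = 0.03329522, rounded to 4 dp:

0.0333


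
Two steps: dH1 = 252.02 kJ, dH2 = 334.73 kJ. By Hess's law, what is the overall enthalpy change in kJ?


Hess's law: enthalpy is a state function, so add the step enthalpies.
dH_total = dH1 + dH2 = 252.02 + (334.73)
dH_total = 586.75 kJ:

586.75 kJ


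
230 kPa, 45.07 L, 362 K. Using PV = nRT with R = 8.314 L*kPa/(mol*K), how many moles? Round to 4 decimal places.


PV = nRT, solve for n = PV / (RT).
PV = 230 * 45.07 = 10366.1
RT = 8.314 * 362 = 3009.668
n = 10366.1 / 3009.668
n = 3.44426694 mol, rounded to 4 dp:

3.4443 mol


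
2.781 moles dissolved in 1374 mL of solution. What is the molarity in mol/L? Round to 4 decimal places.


Convert volume to liters: V_L = V_mL / 1000.
V_L = 1374 / 1000 = 1.374 L
M = n / V_L = 2.781 / 1.374
M = 2.02401747 mol/L, rounded to 4 dp:

2.0240 mol/L


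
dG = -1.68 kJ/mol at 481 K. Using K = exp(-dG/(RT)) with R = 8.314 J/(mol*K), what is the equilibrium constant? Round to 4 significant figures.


dG is in kJ/mol; multiply by 1000 to match R in J/(mol*K).
RT = 8.314 * 481 = 3999.034 J/mol
exponent = -dG*1000 / (RT) = -(-1.68*1000) / 3999.034 = 0.42010145
K = exp(0.42010145)
K = 1.522116, rounded to 4 significant figures:

1.522


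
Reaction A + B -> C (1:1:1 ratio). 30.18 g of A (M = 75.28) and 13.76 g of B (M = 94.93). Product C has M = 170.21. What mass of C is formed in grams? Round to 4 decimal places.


Find moles of each reactant; the smaller value is the limiting reagent in a 1:1:1 reaction, so moles_C equals moles of the limiter.
n_A = mass_A / M_A = 30.18 / 75.28 = 0.400903 mol
n_B = mass_B / M_B = 13.76 / 94.93 = 0.144949 mol
Limiting reagent: B (smaller), n_limiting = 0.144949 mol
mass_C = n_limiting * M_C = 0.144949 * 170.21
mass_C = 24.67176929 g, rounded to 4 dp:

24.6718 g


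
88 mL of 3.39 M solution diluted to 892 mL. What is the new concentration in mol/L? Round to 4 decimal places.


Dilution: M1*V1 = M2*V2, solve for M2.
M2 = M1*V1 / V2
M2 = 3.39 * 88 / 892
M2 = 298.32 / 892
M2 = 0.33443946 mol/L, rounded to 4 dp:

0.3344 mol/L


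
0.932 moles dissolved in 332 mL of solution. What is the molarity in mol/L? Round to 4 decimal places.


Convert volume to liters: V_L = V_mL / 1000.
V_L = 332 / 1000 = 0.332 L
M = n / V_L = 0.932 / 0.332
M = 2.80722892 mol/L, rounded to 4 dp:

2.8072 mol/L


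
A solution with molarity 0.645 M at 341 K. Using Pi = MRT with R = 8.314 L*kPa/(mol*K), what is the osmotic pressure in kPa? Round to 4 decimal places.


Osmotic pressure (van't Hoff): Pi = M*R*T.
RT = 8.314 * 341 = 2835.074
Pi = 0.645 * 2835.074
Pi = 1828.62273 kPa, rounded to 4 dp:

1828.6227 kPa


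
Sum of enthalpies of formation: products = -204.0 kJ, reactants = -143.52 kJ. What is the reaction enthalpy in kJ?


dH_rxn = sum(dH_f products) - sum(dH_f reactants)
dH_rxn = -204.0 - (-143.52)
dH_rxn = -60.48 kJ:

-60.48 kJ


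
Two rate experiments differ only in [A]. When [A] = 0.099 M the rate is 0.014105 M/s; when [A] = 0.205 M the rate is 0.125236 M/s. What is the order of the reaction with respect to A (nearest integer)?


Rate is proportional to [A]^n, so rate2/rate1 = ([A]2/[A]1)^n. Take logs to solve for n.
rate2/rate1 = 0.125236 / 0.014105 = 8.8788
[A]2/[A]1 = 0.205 / 0.099 = 2.0707
n = ln(8.8788) / ln(2.0707) = 3.0
Nearest integer order:

3


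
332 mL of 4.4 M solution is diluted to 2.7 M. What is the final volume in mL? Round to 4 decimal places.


Dilution: M1*V1 = M2*V2, solve for V2.
V2 = M1*V1 / M2
V2 = 4.4 * 332 / 2.7
V2 = 1460.8 / 2.7
V2 = 541.03703704 mL, rounded to 4 dp:

541.0370 mL


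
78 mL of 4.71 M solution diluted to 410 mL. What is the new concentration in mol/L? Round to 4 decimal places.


Dilution: M1*V1 = M2*V2, solve for M2.
M2 = M1*V1 / V2
M2 = 4.71 * 78 / 410
M2 = 367.38 / 410
M2 = 0.89604878 mol/L, rounded to 4 dp:

0.8960 mol/L


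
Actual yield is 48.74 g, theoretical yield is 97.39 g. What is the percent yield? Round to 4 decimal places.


% yield = 100 * actual / theoretical
% yield = 100 * 48.74 / 97.39
% yield = 50.04620598 %, rounded to 4 dp:

50.0462 %


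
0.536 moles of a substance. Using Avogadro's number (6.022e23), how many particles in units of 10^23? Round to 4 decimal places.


N = n * NA, then divide by 1e23 for the requested units.
N / 1e23 = n * 6.022
N / 1e23 = 0.536 * 6.022
N / 1e23 = 3.227792, rounded to 4 dp:

3.2278


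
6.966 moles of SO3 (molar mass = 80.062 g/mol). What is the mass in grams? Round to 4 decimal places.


mass = n * M
mass = 6.966 * 80.062
mass = 557.711892 g, rounded to 4 dp:

557.7119 g


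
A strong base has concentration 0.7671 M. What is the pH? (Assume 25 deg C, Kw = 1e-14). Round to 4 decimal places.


A strong base dissociates completely, so [OH-] equals the given concentration.
pOH = -log10([OH-]) = -log10(0.7671) = 0.115148
pH = 14 - pOH = 14 - 0.115148
pH = 13.884852, rounded to 4 dp:

13.8849


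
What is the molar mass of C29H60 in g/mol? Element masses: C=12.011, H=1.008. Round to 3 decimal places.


M = sum(count * atomic_mass) over atoms.
M = 29*12.011 + 60*1.008
M = 348.319 + 60.48
M = 408.799 g/mol, rounded to 3 dp:

408.799 g/mol


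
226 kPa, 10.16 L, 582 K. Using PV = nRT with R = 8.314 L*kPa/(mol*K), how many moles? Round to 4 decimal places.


PV = nRT, solve for n = PV / (RT).
PV = 226 * 10.16 = 2296.16
RT = 8.314 * 582 = 4838.748
n = 2296.16 / 4838.748
n = 0.47453598 mol, rounded to 4 dp:

0.4745 mol


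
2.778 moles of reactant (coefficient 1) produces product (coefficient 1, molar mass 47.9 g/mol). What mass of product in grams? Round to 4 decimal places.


Use the coefficient ratio to convert reactant moles to product moles, then multiply by the product's molar mass.
moles_P = moles_R * (coeff_P / coeff_R) = 2.778 * (1/1) = 2.778
mass_P = moles_P * M_P = 2.778 * 47.9
mass_P = 133.0662 g, rounded to 4 dp:

133.0662 g


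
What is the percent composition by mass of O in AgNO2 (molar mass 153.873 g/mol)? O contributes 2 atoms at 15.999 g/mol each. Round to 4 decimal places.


pct = 100 * (n_elem * M_elem) / M_total
mass_contribution = 2 * 15.999 = 31.998 g/mol
pct = 100 * 31.998 / 153.873
pct = 20.79507126 %, rounded to 4 dp:

20.7951 %


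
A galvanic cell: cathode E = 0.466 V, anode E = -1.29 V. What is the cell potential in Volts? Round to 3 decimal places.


Standard cell potential: E_cell = E_cathode - E_anode.
E_cell = 0.466 - (-1.29)
E_cell = 1.756 V, rounded to 3 dp:

1.756 V


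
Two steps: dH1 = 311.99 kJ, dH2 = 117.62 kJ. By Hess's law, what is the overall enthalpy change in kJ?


Hess's law: enthalpy is a state function, so add the step enthalpies.
dH_total = dH1 + dH2 = 311.99 + (117.62)
dH_total = 429.61 kJ:

429.61 kJ


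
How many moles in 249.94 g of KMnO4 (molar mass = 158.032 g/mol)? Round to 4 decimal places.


n = mass / M
n = 249.94 / 158.032
n = 1.58157841 mol, rounded to 4 dp:

1.5816 mol


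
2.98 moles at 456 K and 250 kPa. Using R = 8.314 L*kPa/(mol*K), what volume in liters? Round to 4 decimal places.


PV = nRT, solve for V = nRT / P.
nRT = 2.98 * 8.314 * 456 = 11297.7283
V = 11297.7283 / 250
V = 45.1909132 L, rounded to 4 dp:

45.1909 L


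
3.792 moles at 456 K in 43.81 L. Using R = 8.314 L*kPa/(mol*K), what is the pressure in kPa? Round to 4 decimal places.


PV = nRT, solve for P = nRT / V.
nRT = 3.792 * 8.314 * 456 = 14376.1697
P = 14376.1697 / 43.81
P = 328.14813285 kPa, rounded to 4 dp:

328.1481 kPa


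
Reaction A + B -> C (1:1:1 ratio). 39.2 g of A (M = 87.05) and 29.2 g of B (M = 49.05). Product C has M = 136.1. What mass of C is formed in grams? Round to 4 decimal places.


Find moles of each reactant; the smaller value is the limiting reagent in a 1:1:1 reaction, so moles_C equals moles of the limiter.
n_A = mass_A / M_A = 39.2 / 87.05 = 0.450316 mol
n_B = mass_B / M_B = 29.2 / 49.05 = 0.595311 mol
Limiting reagent: A (smaller), n_limiting = 0.450316 mol
mass_C = n_limiting * M_C = 0.450316 * 136.1
mass_C = 61.2880076 g, rounded to 4 dp:

61.2880 g


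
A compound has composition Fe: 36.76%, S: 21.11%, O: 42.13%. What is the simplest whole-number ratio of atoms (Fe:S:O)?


Assume 100 g of compound, divide each mass% by atomic mass to get moles, then normalize by the smallest to get a raw atom ratio.
Moles per 100 g: Fe: 36.76/55.845 = 0.6583, S: 21.11/32.065 = 0.6584, O: 42.13/15.999 = 2.6333
Raw ratio (divide by min = 0.6583): Fe: 1.0, S: 1.0, O: 4.0
Multiply by 1 to clear fractions: Fe: 1.0 ~= 1, S: 1.0 ~= 1, O: 4.0 ~= 4
Reduce by GCD to get the simplest whole-number ratio:

1:1:4


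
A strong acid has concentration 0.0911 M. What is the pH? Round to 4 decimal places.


A strong acid dissociates completely, so [H+] equals the given concentration.
pH = -log10([H+]) = -log10(0.0911)
pH = 1.04048162, rounded to 4 dp:

1.0405


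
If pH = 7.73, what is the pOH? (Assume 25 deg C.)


At 25 deg C, pH + pOH = 14.
pOH = 14 - pH = 14 - 7.73
pOH = 6.27:

6.27


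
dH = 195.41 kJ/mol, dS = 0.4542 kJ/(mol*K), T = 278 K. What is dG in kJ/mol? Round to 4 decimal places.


Gibbs: dG = dH - T*dS (consistent units, dS already in kJ/(mol*K)).
T*dS = 278 * 0.4542 = 126.2676
dG = 195.41 - (126.2676)
dG = 69.1424 kJ/mol, rounded to 4 dp:

69.1424 kJ/mol


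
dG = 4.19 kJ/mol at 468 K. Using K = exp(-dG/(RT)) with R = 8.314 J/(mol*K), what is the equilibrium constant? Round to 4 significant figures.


dG is in kJ/mol; multiply by 1000 to match R in J/(mol*K).
RT = 8.314 * 468 = 3890.952 J/mol
exponent = -dG*1000 / (RT) = -(4.19*1000) / 3890.952 = -1.07685728
K = exp(-1.07685728)
K = 0.34066446, rounded to 4 significant figures:

0.3407


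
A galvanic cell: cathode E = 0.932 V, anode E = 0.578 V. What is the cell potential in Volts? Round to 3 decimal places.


Standard cell potential: E_cell = E_cathode - E_anode.
E_cell = 0.932 - (0.578)
E_cell = 0.354 V, rounded to 3 dp:

0.354 V


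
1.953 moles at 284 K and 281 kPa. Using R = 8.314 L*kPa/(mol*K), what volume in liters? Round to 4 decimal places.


PV = nRT, solve for V = nRT / P.
nRT = 1.953 * 8.314 * 284 = 4611.3767
V = 4611.3767 / 281
V = 16.41059324 L, rounded to 4 dp:

16.4106 L


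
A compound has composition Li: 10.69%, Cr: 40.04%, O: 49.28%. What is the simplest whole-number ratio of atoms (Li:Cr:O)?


Assume 100 g of compound, divide each mass% by atomic mass to get moles, then normalize by the smallest to get a raw atom ratio.
Moles per 100 g: Li: 10.69/6.941 = 1.5401, Cr: 40.04/51.996 = 0.7701, O: 49.28/15.999 = 3.0802
Raw ratio (divide by min = 0.7701): Li: 2.0, Cr: 1.0, O: 4.0
Multiply by 1 to clear fractions: Li: 2.0 ~= 2, Cr: 1.0 ~= 1, O: 4.0 ~= 4
Reduce by GCD to get the simplest whole-number ratio:

2:1:4


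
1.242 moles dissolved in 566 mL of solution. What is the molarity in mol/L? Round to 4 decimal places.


Convert volume to liters: V_L = V_mL / 1000.
V_L = 566 / 1000 = 0.566 L
M = n / V_L = 1.242 / 0.566
M = 2.19434629 mol/L, rounded to 4 dp:

2.1943 mol/L


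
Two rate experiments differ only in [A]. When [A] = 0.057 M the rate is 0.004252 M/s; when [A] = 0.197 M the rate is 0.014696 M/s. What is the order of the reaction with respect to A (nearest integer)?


Rate is proportional to [A]^n, so rate2/rate1 = ([A]2/[A]1)^n. Take logs to solve for n.
rate2/rate1 = 0.014696 / 0.004252 = 3.4563
[A]2/[A]1 = 0.197 / 0.057 = 3.4561
n = ln(3.4563) / ln(3.4561) = 1.0
Nearest integer order:

1


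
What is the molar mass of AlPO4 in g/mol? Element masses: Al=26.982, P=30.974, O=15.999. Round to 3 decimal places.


M = sum(count * atomic_mass) over atoms.
M = 1*26.982 + 1*30.974 + 4*15.999
M = 26.982 + 30.974 + 63.996
M = 121.952 g/mol, rounded to 3 dp:

121.952 g/mol


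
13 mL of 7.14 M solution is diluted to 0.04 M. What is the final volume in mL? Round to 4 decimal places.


Dilution: M1*V1 = M2*V2, solve for V2.
V2 = M1*V1 / M2
V2 = 7.14 * 13 / 0.04
V2 = 92.82 / 0.04
V2 = 2320.5 mL, rounded to 4 dp:

2320.5000 mL


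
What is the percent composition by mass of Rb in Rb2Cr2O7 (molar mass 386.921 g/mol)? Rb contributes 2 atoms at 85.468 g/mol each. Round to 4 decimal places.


pct = 100 * (n_elem * M_elem) / M_total
mass_contribution = 2 * 85.468 = 170.936 g/mol
pct = 100 * 170.936 / 386.921
pct = 44.1785274 %, rounded to 4 dp:

44.1785 %


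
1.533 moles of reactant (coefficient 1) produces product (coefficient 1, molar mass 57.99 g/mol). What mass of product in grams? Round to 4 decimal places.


Use the coefficient ratio to convert reactant moles to product moles, then multiply by the product's molar mass.
moles_P = moles_R * (coeff_P / coeff_R) = 1.533 * (1/1) = 1.533
mass_P = moles_P * M_P = 1.533 * 57.99
mass_P = 88.89867 g, rounded to 4 dp:

88.8987 g


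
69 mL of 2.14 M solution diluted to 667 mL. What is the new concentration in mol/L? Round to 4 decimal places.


Dilution: M1*V1 = M2*V2, solve for M2.
M2 = M1*V1 / V2
M2 = 2.14 * 69 / 667
M2 = 147.66 / 667
M2 = 0.22137931 mol/L, rounded to 4 dp:

0.2214 mol/L


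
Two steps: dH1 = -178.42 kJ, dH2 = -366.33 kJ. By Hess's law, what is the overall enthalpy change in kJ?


Hess's law: enthalpy is a state function, so add the step enthalpies.
dH_total = dH1 + dH2 = -178.42 + (-366.33)
dH_total = -544.75 kJ:

-544.75 kJ


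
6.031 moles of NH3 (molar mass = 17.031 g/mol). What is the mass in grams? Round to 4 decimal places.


mass = n * M
mass = 6.031 * 17.031
mass = 102.713961 g, rounded to 4 dp:

102.7140 g


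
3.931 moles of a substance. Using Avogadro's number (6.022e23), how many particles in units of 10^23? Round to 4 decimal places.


N = n * NA, then divide by 1e23 for the requested units.
N / 1e23 = n * 6.022
N / 1e23 = 3.931 * 6.022
N / 1e23 = 23.672482, rounded to 4 dp:

23.6725


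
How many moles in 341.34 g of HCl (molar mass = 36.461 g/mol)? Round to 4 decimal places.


n = mass / M
n = 341.34 / 36.461
n = 9.36178382 mol, rounded to 4 dp:

9.3618 mol


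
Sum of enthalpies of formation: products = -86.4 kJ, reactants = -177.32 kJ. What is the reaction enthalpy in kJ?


dH_rxn = sum(dH_f products) - sum(dH_f reactants)
dH_rxn = -86.4 - (-177.32)
dH_rxn = 90.92 kJ:

90.92 kJ


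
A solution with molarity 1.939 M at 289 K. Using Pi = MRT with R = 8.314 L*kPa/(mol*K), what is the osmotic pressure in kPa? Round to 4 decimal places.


Osmotic pressure (van't Hoff): Pi = M*R*T.
RT = 8.314 * 289 = 2402.746
Pi = 1.939 * 2402.746
Pi = 4658.924494 kPa, rounded to 4 dp:

4658.9245 kPa


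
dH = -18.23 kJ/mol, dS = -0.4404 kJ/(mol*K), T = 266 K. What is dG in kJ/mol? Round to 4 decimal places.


Gibbs: dG = dH - T*dS (consistent units, dS already in kJ/(mol*K)).
T*dS = 266 * -0.4404 = -117.1464
dG = -18.23 - (-117.1464)
dG = 98.9164 kJ/mol, rounded to 4 dp:

98.9164 kJ/mol


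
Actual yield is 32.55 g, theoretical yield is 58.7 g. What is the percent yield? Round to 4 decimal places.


% yield = 100 * actual / theoretical
% yield = 100 * 32.55 / 58.7
% yield = 55.45144804 %, rounded to 4 dp:

55.4514 %


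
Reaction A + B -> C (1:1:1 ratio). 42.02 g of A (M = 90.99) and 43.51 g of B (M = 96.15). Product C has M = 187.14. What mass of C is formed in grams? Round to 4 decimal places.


Find moles of each reactant; the smaller value is the limiting reagent in a 1:1:1 reaction, so moles_C equals moles of the limiter.
n_A = mass_A / M_A = 42.02 / 90.99 = 0.461809 mol
n_B = mass_B / M_B = 43.51 / 96.15 = 0.452522 mol
Limiting reagent: B (smaller), n_limiting = 0.452522 mol
mass_C = n_limiting * M_C = 0.452522 * 187.14
mass_C = 84.68496708 g, rounded to 4 dp:

84.6850 g


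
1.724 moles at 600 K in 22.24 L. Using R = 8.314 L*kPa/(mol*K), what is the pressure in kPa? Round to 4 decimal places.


PV = nRT, solve for P = nRT / V.
nRT = 1.724 * 8.314 * 600 = 8600.0016
P = 8600.0016 / 22.24
P = 386.69071942 kPa, rounded to 4 dp:

386.6907 kPa


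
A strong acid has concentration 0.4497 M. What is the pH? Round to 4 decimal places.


A strong acid dissociates completely, so [H+] equals the given concentration.
pH = -log10([H+]) = -log10(0.4497)
pH = 0.34707711, rounded to 4 dp:

0.3471


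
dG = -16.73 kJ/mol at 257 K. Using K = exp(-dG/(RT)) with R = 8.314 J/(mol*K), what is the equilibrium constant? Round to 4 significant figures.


dG is in kJ/mol; multiply by 1000 to match R in J/(mol*K).
RT = 8.314 * 257 = 2136.698 J/mol
exponent = -dG*1000 / (RT) = -(-16.73*1000) / 2136.698 = 7.82983838
K = exp(7.82983838)
K = 2514.5229, rounded to 4 significant figures:

2515


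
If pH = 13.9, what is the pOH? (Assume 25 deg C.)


At 25 deg C, pH + pOH = 14.
pOH = 14 - pH = 14 - 13.9
pOH = 0.1:

0.10


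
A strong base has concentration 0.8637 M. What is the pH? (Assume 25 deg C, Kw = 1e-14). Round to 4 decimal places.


A strong base dissociates completely, so [OH-] equals the given concentration.
pOH = -log10([OH-]) = -log10(0.8637) = 0.063637
pH = 14 - pOH = 14 - 0.063637
pH = 13.936363, rounded to 4 dp:

13.9364


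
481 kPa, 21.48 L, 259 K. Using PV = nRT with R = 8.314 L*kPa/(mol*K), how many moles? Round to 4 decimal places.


PV = nRT, solve for n = PV / (RT).
PV = 481 * 21.48 = 10331.88
RT = 8.314 * 259 = 2153.326
n = 10331.88 / 2153.326
n = 4.79810303 mol, rounded to 4 dp:

4.7981 mol


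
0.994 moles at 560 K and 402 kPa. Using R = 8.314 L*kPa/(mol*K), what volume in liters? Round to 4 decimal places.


PV = nRT, solve for V = nRT / P.
nRT = 0.994 * 8.314 * 560 = 4627.905
V = 4627.905 / 402
V = 11.51220149 L, rounded to 4 dp:

11.5122 L


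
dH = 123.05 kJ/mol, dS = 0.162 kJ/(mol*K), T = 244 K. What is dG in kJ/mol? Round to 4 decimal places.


Gibbs: dG = dH - T*dS (consistent units, dS already in kJ/(mol*K)).
T*dS = 244 * 0.162 = 39.528
dG = 123.05 - (39.528)
dG = 83.522 kJ/mol, rounded to 4 dp:

83.5220 kJ/mol


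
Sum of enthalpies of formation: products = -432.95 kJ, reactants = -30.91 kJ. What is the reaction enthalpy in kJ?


dH_rxn = sum(dH_f products) - sum(dH_f reactants)
dH_rxn = -432.95 - (-30.91)
dH_rxn = -402.04 kJ:

-402.04 kJ


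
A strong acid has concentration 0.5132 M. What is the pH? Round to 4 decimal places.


A strong acid dissociates completely, so [H+] equals the given concentration.
pH = -log10([H+]) = -log10(0.5132)
pH = 0.28971335, rounded to 4 dp:

0.2897


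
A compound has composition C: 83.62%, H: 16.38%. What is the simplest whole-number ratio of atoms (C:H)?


Assume 100 g of compound, divide each mass% by atomic mass to get moles, then normalize by the smallest to get a raw atom ratio.
Moles per 100 g: C: 83.62/12.011 = 6.962, H: 16.38/1.008 = 16.25
Raw ratio (divide by min = 6.962): C: 1.0, H: 2.334
Multiply by 3 to clear fractions: C: 3.0 ~= 3, H: 7.002 ~= 7
Reduce by GCD to get the simplest whole-number ratio:

3:7


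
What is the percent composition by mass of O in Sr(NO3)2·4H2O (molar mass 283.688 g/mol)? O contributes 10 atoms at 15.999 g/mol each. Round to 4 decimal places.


pct = 100 * (n_elem * M_elem) / M_total
mass_contribution = 10 * 15.999 = 159.99 g/mol
pct = 100 * 159.99 / 283.688
pct = 56.39646372 %, rounded to 4 dp:

56.3965 %


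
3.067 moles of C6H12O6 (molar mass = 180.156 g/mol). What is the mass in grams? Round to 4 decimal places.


mass = n * M
mass = 3.067 * 180.156
mass = 552.538452 g, rounded to 4 dp:

552.5385 g


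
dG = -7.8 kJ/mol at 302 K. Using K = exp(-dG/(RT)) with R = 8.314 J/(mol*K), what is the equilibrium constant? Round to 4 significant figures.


dG is in kJ/mol; multiply by 1000 to match R in J/(mol*K).
RT = 8.314 * 302 = 2510.828 J/mol
exponent = -dG*1000 / (RT) = -(-7.8*1000) / 2510.828 = 3.10654493
K = exp(3.10654493)
K = 22.343712, rounded to 4 significant figures:

22.34
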